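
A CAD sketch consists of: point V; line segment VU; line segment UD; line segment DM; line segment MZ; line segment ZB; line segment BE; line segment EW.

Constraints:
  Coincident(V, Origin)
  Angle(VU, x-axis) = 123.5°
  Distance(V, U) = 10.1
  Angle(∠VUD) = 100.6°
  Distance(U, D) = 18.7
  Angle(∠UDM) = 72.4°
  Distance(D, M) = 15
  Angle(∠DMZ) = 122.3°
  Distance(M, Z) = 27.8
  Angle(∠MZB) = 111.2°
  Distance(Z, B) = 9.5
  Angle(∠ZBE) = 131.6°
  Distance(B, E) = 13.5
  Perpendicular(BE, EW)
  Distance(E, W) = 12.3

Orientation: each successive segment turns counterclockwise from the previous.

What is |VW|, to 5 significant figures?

6.9539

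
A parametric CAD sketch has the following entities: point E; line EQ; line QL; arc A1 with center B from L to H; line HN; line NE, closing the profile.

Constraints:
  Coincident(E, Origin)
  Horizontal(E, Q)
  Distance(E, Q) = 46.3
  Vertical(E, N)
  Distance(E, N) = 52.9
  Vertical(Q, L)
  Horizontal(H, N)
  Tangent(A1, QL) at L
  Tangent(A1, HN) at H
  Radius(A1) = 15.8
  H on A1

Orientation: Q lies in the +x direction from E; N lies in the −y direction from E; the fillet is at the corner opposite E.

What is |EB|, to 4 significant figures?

48.03

E is at the origin; EQ is horizontal with |EQ| = 46.3 and Q on the +x side, so Q = (46.30, 0.000). E and N share the same x with |EN| = 52.9 and N on the −y side, so N = (0.000, -52.90). The virtual corner opposite E is at (46.30, -52.90). The tangent condition forces BL to be normal to QL and A1 meets HN tangentially, so BH is at right angles to HN, with radius 15.8, so the center B sits 15.8 in from both sides at B = (30.50, -37.10). Then |EB| = |B − E| = 48.03.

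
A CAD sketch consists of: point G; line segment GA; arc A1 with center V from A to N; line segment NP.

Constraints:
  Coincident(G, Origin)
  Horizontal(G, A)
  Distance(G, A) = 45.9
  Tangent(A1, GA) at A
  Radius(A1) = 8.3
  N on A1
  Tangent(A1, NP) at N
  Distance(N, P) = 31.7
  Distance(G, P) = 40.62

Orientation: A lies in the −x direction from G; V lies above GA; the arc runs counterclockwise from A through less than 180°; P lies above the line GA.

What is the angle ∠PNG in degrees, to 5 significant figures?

69.560°

Checks: |VN| = 8.300 ✓; ∠(VN, NP) = 90.00° ✓; |NP| = 31.70 ✓; |GP| = 40.62 ✓.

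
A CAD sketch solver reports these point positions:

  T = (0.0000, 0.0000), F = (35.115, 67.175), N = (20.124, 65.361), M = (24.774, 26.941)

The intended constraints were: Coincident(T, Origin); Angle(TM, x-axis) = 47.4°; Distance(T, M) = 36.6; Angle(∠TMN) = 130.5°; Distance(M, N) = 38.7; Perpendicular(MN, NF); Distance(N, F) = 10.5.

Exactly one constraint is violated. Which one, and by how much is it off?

Distance(N, F) = 10.5 — off by 4.60.

T = (0.00, 0.00) ✓; TM at 47.40° ✓; |TM| = 36.60 ✓; ∠TMN = 130.5° ✓; |MN| = 38.70 ✓; ∠(MN, NF) = 90.00° ✓; |NF| = 15.10 ✗.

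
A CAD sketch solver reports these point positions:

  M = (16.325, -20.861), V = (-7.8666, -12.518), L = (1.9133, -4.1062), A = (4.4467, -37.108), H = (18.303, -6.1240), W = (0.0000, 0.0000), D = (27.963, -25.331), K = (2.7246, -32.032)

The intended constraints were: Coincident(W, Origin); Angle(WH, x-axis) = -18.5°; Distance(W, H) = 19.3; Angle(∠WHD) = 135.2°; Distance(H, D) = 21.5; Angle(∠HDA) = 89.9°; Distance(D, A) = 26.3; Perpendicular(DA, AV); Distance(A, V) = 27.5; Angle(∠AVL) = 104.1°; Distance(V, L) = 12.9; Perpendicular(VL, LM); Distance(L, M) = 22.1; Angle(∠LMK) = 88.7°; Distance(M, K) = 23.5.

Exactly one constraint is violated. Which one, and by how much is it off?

Distance(M, K) = 23.5 — off by 5.90.

W = (0.00, 0.00) ✓; WH at -18.50° ✓; |WH| = 19.30 ✓; ∠WHD = 135.2° ✓; |HD| = 21.50 ✓; ∠HDA = 89.90° ✓; |DA| = 26.30 ✓; ∠(DA, AV) = 90.00° ✓; |AV| = 27.50 ✓; ∠AVL = 104.1° ✓; |VL| = 12.90 ✓; ∠(VL, LM) = 90.00° ✓; |LM| = 22.10 ✓; ∠LMK = 88.70° ✓; |MK| = 17.60 ✗.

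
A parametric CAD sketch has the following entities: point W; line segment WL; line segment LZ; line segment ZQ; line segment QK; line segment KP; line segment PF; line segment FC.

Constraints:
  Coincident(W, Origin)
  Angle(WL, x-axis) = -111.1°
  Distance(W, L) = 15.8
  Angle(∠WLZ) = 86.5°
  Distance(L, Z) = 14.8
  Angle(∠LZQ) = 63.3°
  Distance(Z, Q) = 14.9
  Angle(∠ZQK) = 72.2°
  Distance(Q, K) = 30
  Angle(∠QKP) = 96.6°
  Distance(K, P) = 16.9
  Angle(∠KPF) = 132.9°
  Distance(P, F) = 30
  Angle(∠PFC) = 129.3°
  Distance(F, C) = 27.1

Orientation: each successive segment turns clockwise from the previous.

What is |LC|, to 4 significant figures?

46.10

W is at the origin; WL runs at -111.1° with length 15.8, so L = (-5.688, -14.74). ∠WLZ = 86.5° gives LZ at 155.4° from the x-axis; with |LZ| = 14.8, Z = (-19.14, -8.580). ∠LZQ = 63.3° gives ZQ at 38.70° from the x-axis; with |ZQ| = 14.9, Q = (-7.516, 0.7364). ∠ZQK = 72.2° gives QK at -69.10° from the x-axis; with |QK| = 30.0, K = (3.186, -27.29). ∠QKP = 96.6° gives KP at -152.5° from the x-axis; with |KP| = 16.9, P = (-11.80, -35.09). ∠KPF = 132.9° gives PF at 160.4° from the x-axis; with |PF| = 30.0, F = (-40.07, -25.03). ∠PFC = 129.3° gives FC at 109.7° from the x-axis; with |FC| = 27.1, C = (-49.20, 0.4841). Then |LC| = |C − L| = 46.10.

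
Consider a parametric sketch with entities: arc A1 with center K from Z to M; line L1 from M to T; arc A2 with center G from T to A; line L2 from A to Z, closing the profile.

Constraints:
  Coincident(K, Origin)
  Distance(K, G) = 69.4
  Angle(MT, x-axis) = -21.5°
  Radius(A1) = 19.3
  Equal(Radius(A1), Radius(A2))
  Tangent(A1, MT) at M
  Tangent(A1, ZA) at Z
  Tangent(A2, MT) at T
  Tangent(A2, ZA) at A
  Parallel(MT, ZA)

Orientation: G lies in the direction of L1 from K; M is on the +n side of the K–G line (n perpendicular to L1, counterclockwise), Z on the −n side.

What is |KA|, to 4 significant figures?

72.03

The slot axis is L1's direction at -21.5°, so u = (cos -21.5°, sin -21.5°) = (0.9304, -0.3665) and n = (−sin -21.5°, cos -21.5°) = (0.3665, 0.9304). K is at the origin and G lies 69.4 along u from K, so G = 69.4·u = (64.57, -25.44). Tangency of A1 to both parallel lines with radius 19.3 puts M and Z at K ± 19.3·n: M = (7.073, 17.96), Z = (-7.073, -17.96). Equal radii place T and A the same way about G: T = G + 19.3·n = (71.64, -7.478), A = G − 19.3·n = (57.50, -43.39). Then |KA| = |A − K| = 72.03.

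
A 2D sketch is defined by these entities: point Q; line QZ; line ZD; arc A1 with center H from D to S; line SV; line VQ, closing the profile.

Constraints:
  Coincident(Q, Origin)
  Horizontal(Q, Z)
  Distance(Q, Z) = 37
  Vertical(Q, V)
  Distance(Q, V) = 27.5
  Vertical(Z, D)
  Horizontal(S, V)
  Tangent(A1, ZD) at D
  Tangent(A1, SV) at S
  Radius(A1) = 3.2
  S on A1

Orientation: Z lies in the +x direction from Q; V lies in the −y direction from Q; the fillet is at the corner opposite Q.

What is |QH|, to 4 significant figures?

41.63

Q and V share the same x with |QV| = 27.5 and V on the −y side, so V = (0.000, -27.50). The virtual corner opposite Q is at (37.00, -27.50). Tangency of A1 to ZD means the radius HD is perpendicular to ZD and since A1 is tangent to SV there, HS ⟂ SV, with radius 3.2, so the center H sits 3.2 in from both sides at H = (33.80, -24.30). Then |QH| = |H − Q| = 41.63.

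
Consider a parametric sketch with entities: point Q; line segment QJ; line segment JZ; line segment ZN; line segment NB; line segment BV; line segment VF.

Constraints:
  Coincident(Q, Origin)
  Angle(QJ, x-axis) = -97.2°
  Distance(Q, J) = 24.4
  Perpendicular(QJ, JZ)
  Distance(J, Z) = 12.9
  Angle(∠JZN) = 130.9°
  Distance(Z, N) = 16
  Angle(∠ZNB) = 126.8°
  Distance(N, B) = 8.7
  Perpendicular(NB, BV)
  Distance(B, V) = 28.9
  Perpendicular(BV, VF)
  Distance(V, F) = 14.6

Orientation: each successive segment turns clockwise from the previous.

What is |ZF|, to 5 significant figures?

16.505

Q is at the origin; QJ runs at -97.2° with length 24.4, so J = (-3.0581, -24.208). The perpendicularity gives JZ at right angles to QJ, so JZ runs at 172.80°; with |JZ| = 12.9, Z = (-15.856, -22.591). ∠JZN = 130.9° gives ZN at 123.70° from the x-axis; with |ZN| = 16.0, N = (-24.734, -9.2795). ∠ZNB = 126.8° gives NB at 70.500° from the x-axis; with |NB| = 8.7, B = (-21.830, -1.0786). NB ⟂ BV, so BV runs at -19.500°; with |BV| = 28.9, V = (5.4125, -10.726). BV ⟂ VF, so VF runs at -109.50°; with |VF| = 14.6, F = (0.53896, -24.488). Then |ZF| = |F − Z| = 16.505.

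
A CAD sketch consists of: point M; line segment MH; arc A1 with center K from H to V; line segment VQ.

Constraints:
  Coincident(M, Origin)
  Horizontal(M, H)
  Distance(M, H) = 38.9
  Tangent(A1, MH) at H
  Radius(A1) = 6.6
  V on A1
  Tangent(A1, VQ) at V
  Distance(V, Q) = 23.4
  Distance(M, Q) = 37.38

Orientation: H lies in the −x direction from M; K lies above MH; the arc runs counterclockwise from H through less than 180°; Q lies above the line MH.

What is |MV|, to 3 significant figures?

32.9

Checks: |KV| = 6.600 ✓; ∠(KV, VQ) = 90.00° ✓; |VQ| = 23.40 ✓; |MQ| = 37.38 ✓.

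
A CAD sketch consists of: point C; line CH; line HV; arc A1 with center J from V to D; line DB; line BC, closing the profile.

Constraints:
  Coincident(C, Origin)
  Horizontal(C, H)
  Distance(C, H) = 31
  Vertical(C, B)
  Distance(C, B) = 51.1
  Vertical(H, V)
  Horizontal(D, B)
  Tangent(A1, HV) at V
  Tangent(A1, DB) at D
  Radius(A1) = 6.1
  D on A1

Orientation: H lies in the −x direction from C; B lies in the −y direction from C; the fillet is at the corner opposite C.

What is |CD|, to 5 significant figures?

56.844

C is at the origin; CH is horizontal with |CH| = 31.0 and H on the −x side, so H = (-31.000, 0.0000). C and B share the same x with |CB| = 51.1 and B on the −y side, so B = (0.0000, -51.100). The virtual corner opposite C is at (-31.000, -51.100). Since A1 is tangent to HV there, JV ⟂ HV and the tangent condition forces JD to be normal to DB, with radius 6.1, so the center J sits 6.1 in from both sides at J = (-24.900, -45.000). That places the tangent points at V = (-31.000, -45.000) on HV and D = (-24.900, -51.100) on DB. Then |CD| = |D − C| = 56.844.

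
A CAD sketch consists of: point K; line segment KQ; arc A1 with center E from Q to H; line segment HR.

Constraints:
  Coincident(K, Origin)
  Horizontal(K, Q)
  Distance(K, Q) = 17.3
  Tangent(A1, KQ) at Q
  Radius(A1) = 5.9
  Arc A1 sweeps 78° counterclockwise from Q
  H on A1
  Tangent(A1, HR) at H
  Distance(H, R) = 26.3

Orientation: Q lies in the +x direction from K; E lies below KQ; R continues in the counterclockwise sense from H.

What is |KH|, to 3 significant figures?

12.4

K is at the origin; KQ is horizontal with |KQ| = 17.3 and Q on the +x side, so Q = (17.3, 0.00). Since A1 is tangent to KQ there, EQ ⟂ KQ, so E = Q + (0, -5.9) = (17.3, -5.90). On A1, Q sits at bearing 90° from E; a 78° counterclockwise sweep puts H at bearing 168°, so H = E + 5.9·(cos 168°, sin 168°) = (11.5, -4.67). Then |KH| = |H − K| = 12.4.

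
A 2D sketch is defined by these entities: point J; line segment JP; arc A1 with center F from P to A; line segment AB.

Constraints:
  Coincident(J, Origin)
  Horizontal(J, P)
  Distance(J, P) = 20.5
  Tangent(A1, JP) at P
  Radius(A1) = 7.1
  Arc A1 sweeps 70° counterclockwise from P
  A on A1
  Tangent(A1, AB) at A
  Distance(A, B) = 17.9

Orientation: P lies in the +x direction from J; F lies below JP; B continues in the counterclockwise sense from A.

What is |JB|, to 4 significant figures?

22.83

J is at the origin; JP is horizontal with |JP| = 20.5 and P on the +x side, so P = (20.50, 0.000). Tangency of A1 to JP means the radius FP is perpendicular to JP, so F = P + (0, -7.1) = (20.50, -7.100). On A1, P sits at bearing 90° from F; a 70° counterclockwise sweep puts A at bearing 160°, so A = F + 7.1·(cos 160°, sin 160°) = (13.83, -4.672). Since A1 is tangent to AB there, FA ⟂ AB, so AB runs along (−sin 160°, cos 160°); with |AB| = 17.9, B = (7.706, -21.49). Then |JB| = |B − J| = 22.83.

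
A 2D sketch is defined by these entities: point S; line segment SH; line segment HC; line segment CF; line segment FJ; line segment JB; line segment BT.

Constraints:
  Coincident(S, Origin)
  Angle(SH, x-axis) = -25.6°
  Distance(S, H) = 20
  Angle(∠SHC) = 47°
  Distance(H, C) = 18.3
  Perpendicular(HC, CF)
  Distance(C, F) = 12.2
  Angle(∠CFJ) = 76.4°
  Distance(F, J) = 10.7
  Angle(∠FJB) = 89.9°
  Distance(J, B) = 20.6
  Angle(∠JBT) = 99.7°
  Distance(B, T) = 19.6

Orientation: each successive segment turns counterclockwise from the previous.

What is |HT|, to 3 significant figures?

33.6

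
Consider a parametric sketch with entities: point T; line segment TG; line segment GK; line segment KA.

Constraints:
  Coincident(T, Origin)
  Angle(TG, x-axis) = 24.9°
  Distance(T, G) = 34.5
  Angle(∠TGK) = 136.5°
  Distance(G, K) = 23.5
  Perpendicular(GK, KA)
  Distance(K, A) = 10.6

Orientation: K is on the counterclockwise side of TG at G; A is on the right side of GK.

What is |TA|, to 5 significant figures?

59.452

T is at the origin; TG runs at 24.9° with length 34.5, so G = 34.5·(cos 24.9°, sin 24.9°) = (31.293, 14.526). ∠TGK = 136.5°, so GK runs at 24.9° + (180° − 136.5°) = 68.400° from the x-axis; with |GK| = 23.5, K = G + 23.5·(cos 68.400°, sin 68.400°) = (39.944, 36.375). The perpendicularity gives KA at right angles to GK; with |KA| = 10.6 on the right of GK, A = K + 10.6·(0.92978, -0.36812) = (49.800, 32.473). Then |TA| = |A − T| = 59.452.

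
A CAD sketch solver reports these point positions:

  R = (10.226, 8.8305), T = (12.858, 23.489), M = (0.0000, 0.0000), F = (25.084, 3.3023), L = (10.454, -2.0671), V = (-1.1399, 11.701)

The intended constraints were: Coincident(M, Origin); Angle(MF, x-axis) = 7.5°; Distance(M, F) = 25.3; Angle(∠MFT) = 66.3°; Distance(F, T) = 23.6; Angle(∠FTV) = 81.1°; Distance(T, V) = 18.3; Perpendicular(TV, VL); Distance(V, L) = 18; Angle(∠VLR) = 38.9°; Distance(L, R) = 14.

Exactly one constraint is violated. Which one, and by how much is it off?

Distance(L, R) = 14 — off by 3.10.

M = (0.00, 0.00) ✓; MF at 7.500° ✓; |MF| = 25.30 ✓; ∠MFT = 66.30° ✓; |FT| = 23.60 ✓; ∠FTV = 81.10° ✓; |TV| = 18.30 ✓; ∠(TV, VL) = 90.00° ✓; |VL| = 18.00 ✓; ∠VLR = 38.90° ✓; |LR| = 10.90 ✗.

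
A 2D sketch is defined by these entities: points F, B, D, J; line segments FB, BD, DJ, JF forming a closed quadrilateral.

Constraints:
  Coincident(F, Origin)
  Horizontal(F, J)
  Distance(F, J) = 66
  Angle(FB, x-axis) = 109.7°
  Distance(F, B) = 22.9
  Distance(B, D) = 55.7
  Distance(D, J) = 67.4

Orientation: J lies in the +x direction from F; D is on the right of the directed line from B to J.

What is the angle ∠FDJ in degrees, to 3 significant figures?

73.4°

Checks: |FJ| = 66.00 ✓; |FB| = 22.90 ✓; |BD| = 55.70 ✓; |DJ| = 67.40 ✓.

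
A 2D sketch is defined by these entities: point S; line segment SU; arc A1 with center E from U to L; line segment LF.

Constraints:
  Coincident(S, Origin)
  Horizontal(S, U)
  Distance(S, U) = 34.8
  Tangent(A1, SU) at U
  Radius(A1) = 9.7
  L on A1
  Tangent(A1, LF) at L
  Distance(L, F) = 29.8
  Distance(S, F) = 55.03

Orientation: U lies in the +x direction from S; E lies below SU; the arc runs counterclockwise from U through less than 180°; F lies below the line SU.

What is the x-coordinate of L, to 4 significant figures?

25.78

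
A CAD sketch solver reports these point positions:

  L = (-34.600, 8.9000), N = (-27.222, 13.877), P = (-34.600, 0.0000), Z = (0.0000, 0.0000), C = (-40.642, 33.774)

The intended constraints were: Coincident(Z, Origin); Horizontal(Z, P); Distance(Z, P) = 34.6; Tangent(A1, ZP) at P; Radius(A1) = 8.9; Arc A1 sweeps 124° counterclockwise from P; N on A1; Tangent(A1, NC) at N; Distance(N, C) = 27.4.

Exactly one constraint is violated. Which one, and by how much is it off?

Distance(N, C) = 27.4 — off by 3.40.

Z = (0.00, 0.00) ✓; Z.y = 0.00, P.y = 0.00 ✓; |ZP| = 34.60 ✓; ∠(LP, PZ) = 90.00° ✓; |LP| = 8.900 ✓; bearing(L→N) − bearing(L→P) = 124.0° ✓; |LN| = 8.900 ✓; ∠(LN, NC) = 90.00° ✓; |NC| = 24.00 ✗.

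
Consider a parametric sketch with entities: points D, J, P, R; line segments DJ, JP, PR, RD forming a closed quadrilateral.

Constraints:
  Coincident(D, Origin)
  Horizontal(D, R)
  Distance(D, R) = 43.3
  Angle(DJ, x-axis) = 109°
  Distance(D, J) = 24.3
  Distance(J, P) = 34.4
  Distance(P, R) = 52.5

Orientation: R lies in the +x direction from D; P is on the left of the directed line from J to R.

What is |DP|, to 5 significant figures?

49.190

Checks: |JP| = 34.40 ✓; |PR| = 52.50 ✓.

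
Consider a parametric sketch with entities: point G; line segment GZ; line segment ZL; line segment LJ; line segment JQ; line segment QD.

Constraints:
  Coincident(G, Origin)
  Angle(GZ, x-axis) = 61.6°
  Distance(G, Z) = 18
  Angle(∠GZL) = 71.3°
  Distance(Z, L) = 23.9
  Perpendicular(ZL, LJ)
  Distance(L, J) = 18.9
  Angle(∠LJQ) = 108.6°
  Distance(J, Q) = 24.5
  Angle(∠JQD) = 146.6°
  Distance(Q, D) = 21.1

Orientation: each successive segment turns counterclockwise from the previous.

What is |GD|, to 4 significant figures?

25.85

G is at the origin; GZ runs at 61.6° with length 18.0, so Z = (8.561, 15.83). ∠GZL = 71.3° gives ZL at 170.3° from the x-axis; with |ZL| = 23.9, L = (-15.00, 19.86). ZL is perpendicular to LJ, so LJ runs at -99.70°; with |LJ| = 18.9, J = (-18.18, 1.231). ∠LJQ = 108.6° gives JQ at -28.30° from the x-axis; with |JQ| = 24.5, Q = (3.390, -10.38). ∠JQD = 146.6° gives QD at 5.100° from the x-axis; with |QD| = 21.1, D = (24.41, -8.509). Then |GD| = |D − G| = 25.85.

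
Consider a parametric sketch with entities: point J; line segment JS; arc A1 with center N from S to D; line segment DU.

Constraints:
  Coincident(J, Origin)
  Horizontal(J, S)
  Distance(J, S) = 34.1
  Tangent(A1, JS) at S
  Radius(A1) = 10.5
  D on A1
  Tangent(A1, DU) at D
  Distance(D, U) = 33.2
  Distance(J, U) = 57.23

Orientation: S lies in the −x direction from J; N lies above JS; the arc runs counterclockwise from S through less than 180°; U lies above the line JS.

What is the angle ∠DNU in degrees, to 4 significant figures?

72.45°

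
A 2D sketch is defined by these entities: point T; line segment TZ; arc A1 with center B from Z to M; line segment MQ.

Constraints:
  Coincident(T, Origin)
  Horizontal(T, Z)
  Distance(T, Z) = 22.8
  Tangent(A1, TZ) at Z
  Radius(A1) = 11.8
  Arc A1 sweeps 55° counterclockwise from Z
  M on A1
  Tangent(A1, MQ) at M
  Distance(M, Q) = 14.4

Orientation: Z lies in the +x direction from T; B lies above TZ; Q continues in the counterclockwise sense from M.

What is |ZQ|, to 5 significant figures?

24.586

T is at the origin; TZ is horizontal with |TZ| = 22.8 and Z on the +x side, so Z = (22.800, 0.0000). The tangent condition forces BZ to be normal to TZ, so B = Z + (0, 11.8) = (22.800, 11.800). On A1, Z sits at bearing -90° from B; a 55° counterclockwise sweep puts M at bearing -35°, so M = B + 11.8·(cos -35°, sin -35°) = (32.466, 5.0318). A1 meets MQ tangentially, so BM is at right angles to MQ, so MQ runs along (−sin -35°, cos -35°); with |MQ| = 14.4, Q = (40.725, 16.828). Then |ZQ| = |Q − Z| = 24.586.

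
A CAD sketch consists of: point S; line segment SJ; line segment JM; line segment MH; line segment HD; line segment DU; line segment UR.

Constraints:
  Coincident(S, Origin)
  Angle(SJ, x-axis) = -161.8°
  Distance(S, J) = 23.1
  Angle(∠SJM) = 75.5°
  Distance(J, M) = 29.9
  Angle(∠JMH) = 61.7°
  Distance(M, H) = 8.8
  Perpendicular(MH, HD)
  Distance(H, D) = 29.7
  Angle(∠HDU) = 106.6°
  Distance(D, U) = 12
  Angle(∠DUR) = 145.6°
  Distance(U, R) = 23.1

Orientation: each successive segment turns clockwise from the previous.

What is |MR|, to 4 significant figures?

35.91

∠HDU = 106.6° gives DU at 172.0° from the x-axis; with |DU| = 12.0, U = (-40.12, -6.375). ∠DUR = 145.6° gives UR at 137.6° from the x-axis; with |UR| = 23.1, R = (-57.18, 9.202). Then |MR| = |R − M| = 35.91.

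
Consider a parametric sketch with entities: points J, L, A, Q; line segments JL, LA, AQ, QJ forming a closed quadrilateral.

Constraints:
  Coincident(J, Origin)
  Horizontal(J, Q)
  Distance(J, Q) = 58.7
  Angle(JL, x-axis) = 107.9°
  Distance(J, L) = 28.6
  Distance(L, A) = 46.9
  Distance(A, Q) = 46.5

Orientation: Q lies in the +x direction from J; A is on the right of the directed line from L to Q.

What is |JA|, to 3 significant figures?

19.7

J is at the origin; J and Q share the same y with |JQ| = 58.7 and Q in +x, so Q = (58.7, 0). JL runs at 107.9° with |JL| = 28.6, so L = (-8.79, 27.2). A is determined by |LA| = 46.9 and |AQ| = 46.5 together: it lies at the intersection of circle(L, 46.9) and circle(Q, 46.5). With |LQ| = 72.8, the foot of the radical line on LQ is 36.6 from L and the perpendicular offset is √(46.9² − 36.6²) = 29.3. Taking the right-of-LQ solution: A = (14.2, -13.6).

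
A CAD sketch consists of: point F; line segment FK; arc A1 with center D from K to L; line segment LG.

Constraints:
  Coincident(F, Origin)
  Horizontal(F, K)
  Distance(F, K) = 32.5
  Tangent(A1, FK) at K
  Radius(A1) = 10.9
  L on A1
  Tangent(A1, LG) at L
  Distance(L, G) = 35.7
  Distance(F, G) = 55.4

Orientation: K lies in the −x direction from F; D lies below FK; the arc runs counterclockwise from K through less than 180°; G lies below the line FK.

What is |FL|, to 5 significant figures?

45.138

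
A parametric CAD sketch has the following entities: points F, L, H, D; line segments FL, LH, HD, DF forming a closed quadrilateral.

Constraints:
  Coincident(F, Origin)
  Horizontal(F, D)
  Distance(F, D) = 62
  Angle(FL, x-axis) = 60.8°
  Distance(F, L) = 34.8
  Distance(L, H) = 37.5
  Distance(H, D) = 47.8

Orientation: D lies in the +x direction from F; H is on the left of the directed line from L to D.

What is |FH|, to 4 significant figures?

68.89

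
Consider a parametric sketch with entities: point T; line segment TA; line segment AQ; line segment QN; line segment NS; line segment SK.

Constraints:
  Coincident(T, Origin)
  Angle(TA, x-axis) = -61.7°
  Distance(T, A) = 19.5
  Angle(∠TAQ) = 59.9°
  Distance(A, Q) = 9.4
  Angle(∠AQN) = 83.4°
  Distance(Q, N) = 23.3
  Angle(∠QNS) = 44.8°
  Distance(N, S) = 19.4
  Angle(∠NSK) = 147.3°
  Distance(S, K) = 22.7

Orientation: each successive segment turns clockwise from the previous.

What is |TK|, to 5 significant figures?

35.962

T is at the origin; TA runs at -61.7° with length 19.5, so A = (9.2447, -17.169). ∠TAQ = 59.9° gives AQ at 178.20° from the x-axis; with |AQ| = 9.4, Q = (-0.15064, -16.874). ∠AQN = 83.4° gives QN at 81.600° from the x-axis; with |QN| = 23.3, N = (3.2531, 6.1760). ∠QNS = 44.8° gives NS at -53.600° from the x-axis; with |NS| = 19.4, S = (14.765, -9.4389). ∠NSK = 147.3° gives SK at -86.300° from the x-axis; with |SK| = 22.7, K = (16.230, -32.092). Then |TK| = |K − T| = 35.962.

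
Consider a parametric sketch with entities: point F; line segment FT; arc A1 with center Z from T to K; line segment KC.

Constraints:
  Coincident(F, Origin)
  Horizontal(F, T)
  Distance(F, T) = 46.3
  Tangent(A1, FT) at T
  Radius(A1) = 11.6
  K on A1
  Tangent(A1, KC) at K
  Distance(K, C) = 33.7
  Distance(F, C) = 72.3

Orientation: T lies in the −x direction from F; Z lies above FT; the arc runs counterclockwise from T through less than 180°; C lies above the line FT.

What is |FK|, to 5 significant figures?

40.987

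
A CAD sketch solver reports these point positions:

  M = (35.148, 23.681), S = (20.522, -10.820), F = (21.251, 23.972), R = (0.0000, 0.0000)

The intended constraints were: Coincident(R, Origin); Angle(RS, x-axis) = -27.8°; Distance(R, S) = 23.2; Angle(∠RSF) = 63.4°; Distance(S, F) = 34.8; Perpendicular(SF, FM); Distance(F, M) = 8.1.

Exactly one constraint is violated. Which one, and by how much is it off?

Distance(F, M) = 8.1 — off by 5.80.

R = (0.00, 0.00) ✓; RS at -27.80° ✓; |RS| = 23.20 ✓; ∠RSF = 63.40° ✓; |SF| = 34.80 ✓; ∠(SF, FM) = 90.00° ✓; |FM| = 13.90 ✗.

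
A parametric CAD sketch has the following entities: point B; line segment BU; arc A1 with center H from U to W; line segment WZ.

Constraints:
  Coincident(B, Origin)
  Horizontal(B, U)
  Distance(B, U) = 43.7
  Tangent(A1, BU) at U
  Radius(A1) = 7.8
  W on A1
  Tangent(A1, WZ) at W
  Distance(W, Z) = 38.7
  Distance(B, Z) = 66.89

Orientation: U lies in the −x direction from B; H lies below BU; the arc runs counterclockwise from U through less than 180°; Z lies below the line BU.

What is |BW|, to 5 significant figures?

52.172

Checks: |HW| = 7.800 ✓; ∠(HW, WZ) = 90.00° ✓; |WZ| = 38.70 ✓; |BZ| = 66.89 ✓.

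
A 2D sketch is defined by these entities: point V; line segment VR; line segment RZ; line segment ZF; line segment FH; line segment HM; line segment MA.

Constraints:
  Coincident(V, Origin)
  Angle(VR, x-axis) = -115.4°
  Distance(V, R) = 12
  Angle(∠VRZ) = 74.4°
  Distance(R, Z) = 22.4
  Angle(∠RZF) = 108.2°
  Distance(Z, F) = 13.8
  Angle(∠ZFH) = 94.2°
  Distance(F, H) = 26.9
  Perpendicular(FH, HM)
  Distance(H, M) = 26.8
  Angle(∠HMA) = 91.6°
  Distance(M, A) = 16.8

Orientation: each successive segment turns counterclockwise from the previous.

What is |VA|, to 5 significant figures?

20.160

V is at the origin; VR runs at -115.4° with length 12.0, so R = (-5.1472, -10.840). ∠VRZ = 74.4° gives RZ at -9.8000° from the x-axis; with |RZ| = 22.4, Z = (16.926, -14.653). ∠RZF = 108.2° gives ZF at 62.000° from the x-axis; with |ZF| = 13.8, F = (23.405, -2.4680). ∠ZFH = 94.2° gives FH at 147.80° from the x-axis; with |FH| = 26.9, H = (0.64203, 11.866). The perpendicularity gives HM at right angles to FH, so HM runs at -122.20°; with |HM| = 26.8, M = (-13.639, -10.812). ∠HMA = 91.6° gives MA at -33.800° from the x-axis; with |MA| = 16.8, A = (0.32148, -20.157). Then |VA| = |A − V| = 20.160.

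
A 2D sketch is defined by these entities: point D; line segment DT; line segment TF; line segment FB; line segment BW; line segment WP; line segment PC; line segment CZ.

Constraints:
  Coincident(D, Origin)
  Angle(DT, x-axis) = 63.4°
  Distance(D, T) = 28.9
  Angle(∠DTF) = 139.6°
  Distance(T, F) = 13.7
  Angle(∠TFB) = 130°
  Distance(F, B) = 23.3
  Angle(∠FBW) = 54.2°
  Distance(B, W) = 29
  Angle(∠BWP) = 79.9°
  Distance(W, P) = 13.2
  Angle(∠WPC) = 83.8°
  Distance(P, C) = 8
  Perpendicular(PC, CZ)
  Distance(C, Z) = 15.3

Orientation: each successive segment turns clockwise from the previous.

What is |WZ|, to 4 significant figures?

6.926

D is at the origin; DT runs at 63.4° with length 28.9, so T = (12.94, 25.84). ∠DTF = 139.6° gives TF at 23.00° from the x-axis; with |TF| = 13.7, F = (25.55, 31.19). ∠TFB = 130.0° gives FB at -27.00° from the x-axis; with |FB| = 23.3, B = (46.31, 20.62). ∠FBW = 54.2° gives BW at -152.8° from the x-axis; with |BW| = 29.0, W = (20.52, 7.360). ∠BWP = 79.9° gives WP at 107.1° from the x-axis; with |WP| = 13.2, P = (16.64, 19.98). ∠WPC = 83.8° gives PC at 10.90° from the x-axis; with |PC| = 8.0, C = (24.49, 21.49). PC is perpendicular to CZ, so CZ runs at -79.10°; with |CZ| = 15.3, Z = (27.39, 6.466). Then |WZ| = |Z − W| = 6.926.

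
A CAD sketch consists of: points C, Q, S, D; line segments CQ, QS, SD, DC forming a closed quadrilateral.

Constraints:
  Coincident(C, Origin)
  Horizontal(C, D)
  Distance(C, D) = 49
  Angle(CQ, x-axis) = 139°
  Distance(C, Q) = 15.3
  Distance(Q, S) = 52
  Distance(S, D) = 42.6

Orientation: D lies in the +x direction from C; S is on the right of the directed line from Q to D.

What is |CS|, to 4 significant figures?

37.14

Checks: |QS| = 52.00 ✓; |SD| = 42.60 ✓.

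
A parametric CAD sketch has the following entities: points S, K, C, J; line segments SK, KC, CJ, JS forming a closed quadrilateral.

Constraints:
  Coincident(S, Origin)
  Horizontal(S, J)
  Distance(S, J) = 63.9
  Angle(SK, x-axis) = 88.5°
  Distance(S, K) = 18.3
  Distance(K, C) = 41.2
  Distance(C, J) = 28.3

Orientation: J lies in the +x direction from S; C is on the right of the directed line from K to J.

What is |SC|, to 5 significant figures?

35.882

S is at the origin; SJ is horizontal with |SJ| = 63.9 and J in +x, so J = (63.9, 0). SK runs at 88.5° with |SK| = 18.3, so K = (0.47904, 18.294). C is determined by |KC| = 41.2 and |CJ| = 28.3 together: it lies at the intersection of circle(K, 41.2) and circle(J, 28.3). With |KJ| = 66.007, the foot of the radical line on KJ is 39.795 from K and the perpendicular offset is √(41.2² − 39.795²) = 10.669. Taking the right-of-KJ solution: C = (35.758, -2.9862).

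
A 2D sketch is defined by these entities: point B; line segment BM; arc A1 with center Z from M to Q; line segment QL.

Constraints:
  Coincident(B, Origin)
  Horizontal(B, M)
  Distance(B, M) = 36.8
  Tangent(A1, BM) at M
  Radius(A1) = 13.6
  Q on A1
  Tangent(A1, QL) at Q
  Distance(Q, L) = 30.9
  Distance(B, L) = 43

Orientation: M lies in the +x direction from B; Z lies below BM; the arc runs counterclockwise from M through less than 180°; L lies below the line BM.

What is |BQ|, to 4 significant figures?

25.73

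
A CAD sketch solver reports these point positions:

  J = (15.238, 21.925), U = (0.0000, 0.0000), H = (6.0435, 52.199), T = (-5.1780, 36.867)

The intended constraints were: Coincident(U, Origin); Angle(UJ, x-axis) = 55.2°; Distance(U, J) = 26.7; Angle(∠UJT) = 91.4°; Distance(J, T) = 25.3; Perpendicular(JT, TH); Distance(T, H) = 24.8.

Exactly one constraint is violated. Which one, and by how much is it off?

Distance(T, H) = 24.8 — off by 5.80.

U = (0.00, 0.00) ✓; UJ at 55.20° ✓; |UJ| = 26.70 ✓; ∠UJT = 91.40° ✓; |JT| = 25.30 ✓; ∠(JT, TH) = 90.00° ✓; |TH| = 19.00 ✗.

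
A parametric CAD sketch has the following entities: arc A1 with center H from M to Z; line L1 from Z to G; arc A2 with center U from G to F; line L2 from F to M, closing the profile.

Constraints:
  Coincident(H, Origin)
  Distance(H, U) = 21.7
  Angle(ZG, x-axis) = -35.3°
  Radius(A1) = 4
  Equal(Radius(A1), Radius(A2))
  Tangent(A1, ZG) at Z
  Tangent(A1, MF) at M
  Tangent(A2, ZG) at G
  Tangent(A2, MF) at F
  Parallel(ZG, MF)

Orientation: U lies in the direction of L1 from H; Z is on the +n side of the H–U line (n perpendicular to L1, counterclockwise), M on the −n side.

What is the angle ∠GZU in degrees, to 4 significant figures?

10.44°

Tangency of A1 to both parallel lines with radius 4.0 puts Z and M at H ± 4.0·n: Z = (2.311, 3.265), M = (-2.311, -3.265). Equal radii place G and F the same way about U: G = U + 4.0·n = (20.02, -9.275), F = U − 4.0·n = (15.40, -15.80). Then cos ∠GZU = ZG·ZU / (|ZG||ZU|), giving 10.44°.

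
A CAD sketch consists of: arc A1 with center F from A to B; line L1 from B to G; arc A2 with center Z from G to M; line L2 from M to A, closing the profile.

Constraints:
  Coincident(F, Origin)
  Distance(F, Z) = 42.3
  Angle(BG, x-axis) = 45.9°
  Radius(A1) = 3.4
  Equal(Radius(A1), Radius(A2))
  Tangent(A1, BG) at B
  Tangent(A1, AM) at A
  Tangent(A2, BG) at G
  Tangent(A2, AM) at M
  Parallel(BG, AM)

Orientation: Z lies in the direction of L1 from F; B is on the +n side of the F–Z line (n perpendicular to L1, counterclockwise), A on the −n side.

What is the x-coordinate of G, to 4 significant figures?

27.00

The slot axis is L1's direction at 45.9°, so u = (cos 45.9°, sin 45.9°) = (0.6959, 0.7181) and n = (−sin 45.9°, cos 45.9°) = (-0.7181, 0.6959). F is at the origin and Z lies 42.3 along u from F, so Z = 42.3·u = (29.44, 30.38). Tangency of A1 to both parallel lines with radius 3.4 puts B and A at F ± 3.4·n: B = (-2.442, 2.366), A = (2.442, -2.366). Equal radii place G and M the same way about Z: G = Z + 3.4·n = (27.00, 32.74), M = Z − 3.4·n = (31.88, 28.01). So G.x = 27.00.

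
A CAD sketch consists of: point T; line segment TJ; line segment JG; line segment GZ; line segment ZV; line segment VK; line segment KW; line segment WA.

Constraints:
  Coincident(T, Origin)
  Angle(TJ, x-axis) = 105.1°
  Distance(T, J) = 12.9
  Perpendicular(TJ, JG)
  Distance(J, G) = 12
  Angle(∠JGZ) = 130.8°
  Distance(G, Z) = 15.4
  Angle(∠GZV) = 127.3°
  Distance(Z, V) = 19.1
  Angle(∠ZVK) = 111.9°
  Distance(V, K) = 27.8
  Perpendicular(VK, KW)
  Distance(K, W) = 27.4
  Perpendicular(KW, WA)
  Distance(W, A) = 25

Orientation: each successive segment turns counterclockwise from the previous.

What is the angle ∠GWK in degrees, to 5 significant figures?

97.479°

∠ZVK = 111.9° gives VK at 5.1000° from the x-axis; with |VK| = 27.8, K = (14.737, -19.095). VK ⟂ KW, so KW runs at 95.100°; with |KW| = 27.4, W = (12.301, 8.1965). Then cos ∠GWK = WG·WK / (|WG||WK|), giving 97.479°.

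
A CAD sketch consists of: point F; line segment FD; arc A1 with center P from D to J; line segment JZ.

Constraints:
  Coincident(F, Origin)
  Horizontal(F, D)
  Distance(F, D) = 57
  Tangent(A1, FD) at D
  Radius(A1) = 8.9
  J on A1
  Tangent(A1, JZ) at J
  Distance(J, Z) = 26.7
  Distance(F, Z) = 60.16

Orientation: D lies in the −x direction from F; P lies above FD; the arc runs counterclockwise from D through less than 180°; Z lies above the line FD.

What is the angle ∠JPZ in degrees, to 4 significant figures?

71.57°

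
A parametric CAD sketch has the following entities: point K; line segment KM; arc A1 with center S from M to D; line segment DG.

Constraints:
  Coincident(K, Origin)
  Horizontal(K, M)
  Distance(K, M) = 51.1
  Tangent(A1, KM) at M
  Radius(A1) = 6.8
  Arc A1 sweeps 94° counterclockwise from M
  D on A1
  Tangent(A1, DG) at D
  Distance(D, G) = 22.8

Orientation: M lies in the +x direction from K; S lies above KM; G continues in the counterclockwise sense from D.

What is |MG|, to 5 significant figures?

30.465

On A1, M sits at bearing -90° from S; a 94° counterclockwise sweep puts D at bearing 4°, so D = S + 6.8·(cos 4°, sin 4°) = (57.883, 7.2743). Tangency of A1 to DG means the radius SD is perpendicular to DG, so DG runs along (−sin 4°, cos 4°); with |DG| = 22.8, G = (56.293, 30.019). Then |MG| = |G − M| = 30.465.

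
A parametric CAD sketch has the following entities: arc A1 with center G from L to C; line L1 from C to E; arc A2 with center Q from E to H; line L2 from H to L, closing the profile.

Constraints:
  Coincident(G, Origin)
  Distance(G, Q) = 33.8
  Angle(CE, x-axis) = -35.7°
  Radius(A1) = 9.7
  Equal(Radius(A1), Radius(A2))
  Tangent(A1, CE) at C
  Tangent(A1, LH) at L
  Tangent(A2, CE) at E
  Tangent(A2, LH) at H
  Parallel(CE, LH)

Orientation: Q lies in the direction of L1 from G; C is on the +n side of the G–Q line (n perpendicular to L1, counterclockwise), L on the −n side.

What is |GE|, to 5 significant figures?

35.164

The slot axis is L1's direction at -35.7°, so u = (cos -35.7°, sin -35.7°) = (0.81208, -0.58354) and n = (−sin -35.7°, cos -35.7°) = (0.58354, 0.81208). G is at the origin and Q lies 33.8 along u from G, so Q = 33.8·u = (27.448, -19.724). Tangency of A1 to both parallel lines with radius 9.7 puts C and L at G ± 9.7·n: C = (5.6603, 7.8772), L = (-5.6603, -7.8772). Equal radii place E and H the same way about Q: E = Q + 9.7·n = (33.109, -11.846), H = Q − 9.7·n = (21.788, -27.601). Then |GE| = |E − G| = 35.164.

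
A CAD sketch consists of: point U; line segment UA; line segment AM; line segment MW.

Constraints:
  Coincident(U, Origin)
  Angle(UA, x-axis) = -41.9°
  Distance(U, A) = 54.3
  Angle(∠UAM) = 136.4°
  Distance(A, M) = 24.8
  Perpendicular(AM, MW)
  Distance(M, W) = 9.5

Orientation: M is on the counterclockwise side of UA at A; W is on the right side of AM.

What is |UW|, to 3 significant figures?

79.5

∠UAM = 136.4°, so AM runs at -41.9° + (180° − 136.4°) = 1.70° from the x-axis; with |AM| = 24.8, M = A + 24.8·(cos 1.70°, sin 1.70°) = (65.2, -35.5). AM ⟂ MW; with |MW| = 9.5 on the right of AM, W = M + 9.5·(0.0297, -1.00) = (65.5, -45.0). Then |UW| = |W − U| = 79.5.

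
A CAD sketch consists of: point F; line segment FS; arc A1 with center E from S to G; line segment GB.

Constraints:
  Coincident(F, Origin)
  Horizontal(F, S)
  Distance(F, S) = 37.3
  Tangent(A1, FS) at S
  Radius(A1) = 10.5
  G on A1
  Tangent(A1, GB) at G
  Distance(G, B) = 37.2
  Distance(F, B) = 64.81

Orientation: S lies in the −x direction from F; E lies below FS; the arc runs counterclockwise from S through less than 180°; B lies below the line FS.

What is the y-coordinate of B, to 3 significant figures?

-48.8

F is at the origin; FS is horizontal with |FS| = 37.3 and S on the −x side, so S = (-37.3, 0.00). Tangency of A1 to FS means the radius ES is perpendicular to FS, so E = S + (0, -10.5) = (-37.3, -10.5). Since EG ⟂ GB (tangency), |EB| = √(10.5² + 37.2²) = 38.7 regardless of where G sits on A1. So B lies on both circle(F, 64.81) and circle(E, 38.7); the below-FS intersection is B = (-42.7, -48.8). G is the foot of the tangent from B: G = (-47.7, -11.9).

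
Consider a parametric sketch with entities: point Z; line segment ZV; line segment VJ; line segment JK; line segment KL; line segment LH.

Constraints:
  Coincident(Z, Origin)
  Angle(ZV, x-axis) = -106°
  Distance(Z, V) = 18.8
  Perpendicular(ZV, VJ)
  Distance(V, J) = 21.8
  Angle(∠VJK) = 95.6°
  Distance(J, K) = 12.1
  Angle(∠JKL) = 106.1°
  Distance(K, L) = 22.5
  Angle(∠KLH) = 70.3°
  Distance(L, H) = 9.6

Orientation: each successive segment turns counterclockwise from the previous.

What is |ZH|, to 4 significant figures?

8.219

∠JKL = 106.1° gives KL at 142.3° from the x-axis; with |KL| = 22.5, L = (2.425, 0.9290). ∠KLH = 70.3° gives LH at -108.0° from the x-axis; with |LH| = 9.6, H = (-0.5413, -8.201). Then |ZH| = |H − Z| = 8.219.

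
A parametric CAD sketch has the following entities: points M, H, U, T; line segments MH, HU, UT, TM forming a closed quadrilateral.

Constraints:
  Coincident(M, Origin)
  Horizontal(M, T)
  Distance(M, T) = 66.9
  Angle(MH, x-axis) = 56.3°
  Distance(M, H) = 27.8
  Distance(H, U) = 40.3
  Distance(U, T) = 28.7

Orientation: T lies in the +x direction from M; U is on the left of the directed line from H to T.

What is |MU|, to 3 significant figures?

61.5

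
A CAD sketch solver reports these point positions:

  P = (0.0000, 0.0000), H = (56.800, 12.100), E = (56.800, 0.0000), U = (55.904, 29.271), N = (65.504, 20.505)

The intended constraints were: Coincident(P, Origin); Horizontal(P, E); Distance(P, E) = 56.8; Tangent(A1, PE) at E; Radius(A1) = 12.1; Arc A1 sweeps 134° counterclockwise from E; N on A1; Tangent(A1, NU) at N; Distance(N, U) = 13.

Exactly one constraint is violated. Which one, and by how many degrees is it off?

Tangent(A1, NU) at N — off by 3.60°.

P = (0.00, 0.00) ✓; P.y = 0.00, E.y = 0.00 ✓; |PE| = 56.80 ✓; ∠(HE, EP) = 90.00° ✓; |HE| = 12.10 ✓; bearing(H→N) − bearing(H→E) = 134.0° ✓; |HN| = 12.10 ✓; ∠(HN, NU) = 86.40° ✗; |NU| = 13.00 ✓.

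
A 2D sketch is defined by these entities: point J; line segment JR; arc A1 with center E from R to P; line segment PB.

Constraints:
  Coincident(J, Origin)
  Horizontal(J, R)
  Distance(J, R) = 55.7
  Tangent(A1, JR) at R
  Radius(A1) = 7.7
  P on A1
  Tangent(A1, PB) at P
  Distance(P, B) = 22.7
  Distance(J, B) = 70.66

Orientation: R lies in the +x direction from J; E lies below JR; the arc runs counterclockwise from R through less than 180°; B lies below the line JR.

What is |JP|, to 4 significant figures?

51.24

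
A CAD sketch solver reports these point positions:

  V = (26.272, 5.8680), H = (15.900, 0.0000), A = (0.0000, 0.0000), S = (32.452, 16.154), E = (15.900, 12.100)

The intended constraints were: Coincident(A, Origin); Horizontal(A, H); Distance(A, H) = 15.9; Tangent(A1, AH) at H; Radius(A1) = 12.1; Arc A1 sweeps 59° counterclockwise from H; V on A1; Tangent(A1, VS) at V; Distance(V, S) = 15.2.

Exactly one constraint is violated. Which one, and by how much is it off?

Distance(V, S) = 15.2 — off by 3.20.

A = (0.00, 0.00) ✓; A.y = 0.00, H.y = 0.00 ✓; |AH| = 15.90 ✓; ∠(EH, HA) = 90.00° ✓; |EH| = 12.10 ✓; bearing(E→V) − bearing(E→H) = 59.00° ✓; |EV| = 12.10 ✓; ∠(EV, VS) = 90.00° ✓; |VS| = 12.00 ✗.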